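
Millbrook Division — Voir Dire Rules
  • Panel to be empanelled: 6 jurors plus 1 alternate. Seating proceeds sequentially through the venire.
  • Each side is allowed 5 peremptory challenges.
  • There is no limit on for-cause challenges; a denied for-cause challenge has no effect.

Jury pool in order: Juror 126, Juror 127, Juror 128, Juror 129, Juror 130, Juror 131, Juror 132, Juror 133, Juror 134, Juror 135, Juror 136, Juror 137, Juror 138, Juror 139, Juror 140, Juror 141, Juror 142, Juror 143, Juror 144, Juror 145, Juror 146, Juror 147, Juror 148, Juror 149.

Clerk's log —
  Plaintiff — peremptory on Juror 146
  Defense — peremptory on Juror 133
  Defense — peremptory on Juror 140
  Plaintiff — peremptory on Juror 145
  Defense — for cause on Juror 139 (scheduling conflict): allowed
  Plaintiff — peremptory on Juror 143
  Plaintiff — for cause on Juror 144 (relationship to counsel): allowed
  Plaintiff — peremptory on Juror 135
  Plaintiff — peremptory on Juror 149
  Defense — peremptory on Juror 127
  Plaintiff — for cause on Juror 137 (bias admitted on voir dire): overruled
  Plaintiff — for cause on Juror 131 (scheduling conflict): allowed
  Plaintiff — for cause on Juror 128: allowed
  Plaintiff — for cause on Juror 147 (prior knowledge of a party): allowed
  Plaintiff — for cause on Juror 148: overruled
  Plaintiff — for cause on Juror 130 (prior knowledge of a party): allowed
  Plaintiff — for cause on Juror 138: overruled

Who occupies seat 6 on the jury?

137

Removed: #127, #128, #130, #131, #133, #135, #139, #140, #143, #144, #145, #146, #147, #149. (#137, #138, #148 stay — for-cause denied.)
Seating in order: seats 1–6 → #126, #129, #132, #134, #136, #137; alternates → #138.
So seat 6 is #137.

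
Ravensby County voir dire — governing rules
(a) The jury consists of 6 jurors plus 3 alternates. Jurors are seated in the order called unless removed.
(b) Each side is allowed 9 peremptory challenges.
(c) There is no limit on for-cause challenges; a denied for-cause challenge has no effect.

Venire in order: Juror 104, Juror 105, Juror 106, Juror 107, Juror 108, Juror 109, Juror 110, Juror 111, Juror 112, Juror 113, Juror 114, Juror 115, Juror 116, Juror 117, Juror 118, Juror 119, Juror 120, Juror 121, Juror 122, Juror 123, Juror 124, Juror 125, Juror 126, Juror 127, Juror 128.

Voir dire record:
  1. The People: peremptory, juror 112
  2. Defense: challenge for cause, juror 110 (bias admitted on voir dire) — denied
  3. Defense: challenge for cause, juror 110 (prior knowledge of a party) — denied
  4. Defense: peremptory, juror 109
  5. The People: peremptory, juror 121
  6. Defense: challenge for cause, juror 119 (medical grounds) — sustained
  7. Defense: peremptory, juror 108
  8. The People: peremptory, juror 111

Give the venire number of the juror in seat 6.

Removed: #108, #109, #111, #112, #119, #121. (#110 stays — for-cause denied.)
Seating in order: seats 1–6 → #104, #105, #106, #107, #110, #113; alternates → #114, #115, #116.
So seat 6 is #113.

113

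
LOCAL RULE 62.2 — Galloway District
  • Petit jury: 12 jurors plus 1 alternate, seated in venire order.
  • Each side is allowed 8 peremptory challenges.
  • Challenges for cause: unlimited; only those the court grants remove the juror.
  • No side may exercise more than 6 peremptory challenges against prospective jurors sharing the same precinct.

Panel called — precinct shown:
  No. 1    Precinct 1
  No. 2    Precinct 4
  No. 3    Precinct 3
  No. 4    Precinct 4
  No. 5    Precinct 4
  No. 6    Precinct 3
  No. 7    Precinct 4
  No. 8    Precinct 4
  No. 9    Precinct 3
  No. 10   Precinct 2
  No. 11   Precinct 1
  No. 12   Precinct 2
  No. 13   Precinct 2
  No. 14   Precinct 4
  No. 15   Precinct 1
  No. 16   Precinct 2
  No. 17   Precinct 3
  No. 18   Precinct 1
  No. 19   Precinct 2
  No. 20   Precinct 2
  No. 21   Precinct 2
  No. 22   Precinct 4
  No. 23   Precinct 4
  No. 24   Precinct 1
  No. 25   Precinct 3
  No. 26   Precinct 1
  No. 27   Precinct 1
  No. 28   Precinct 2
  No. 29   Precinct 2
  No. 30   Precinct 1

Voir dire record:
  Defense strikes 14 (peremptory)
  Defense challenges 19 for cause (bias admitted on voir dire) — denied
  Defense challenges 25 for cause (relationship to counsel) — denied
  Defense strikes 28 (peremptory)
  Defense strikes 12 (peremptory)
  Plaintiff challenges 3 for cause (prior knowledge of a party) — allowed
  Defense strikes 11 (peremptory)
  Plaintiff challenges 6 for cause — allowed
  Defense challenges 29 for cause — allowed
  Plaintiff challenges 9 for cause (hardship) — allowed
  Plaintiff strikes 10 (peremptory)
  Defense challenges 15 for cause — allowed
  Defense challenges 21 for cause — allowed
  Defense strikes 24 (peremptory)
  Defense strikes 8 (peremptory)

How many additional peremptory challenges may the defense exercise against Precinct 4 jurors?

2

Defense peremptories so far: #14, #28, #12, #11, #24, #8 — 6 of 8 used, 2 left overall.
Against Precinct 4: #14, #8 — 2 used; per-precinct cap 6 leaves 4.
Binding limit: min(2, 4) = 2.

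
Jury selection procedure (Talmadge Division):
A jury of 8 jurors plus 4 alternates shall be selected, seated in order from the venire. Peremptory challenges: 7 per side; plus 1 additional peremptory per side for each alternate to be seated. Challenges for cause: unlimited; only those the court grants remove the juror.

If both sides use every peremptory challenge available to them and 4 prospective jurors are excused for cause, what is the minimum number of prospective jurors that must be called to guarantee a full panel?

Seats to fill: 8 + 4 alternates = 12.
Peremptories: 7 + 1×4 = 11 per side × 2 sides = 22.
For-cause removals: 4.
Minimum venire: 12 + 22 + 4 = 38.

38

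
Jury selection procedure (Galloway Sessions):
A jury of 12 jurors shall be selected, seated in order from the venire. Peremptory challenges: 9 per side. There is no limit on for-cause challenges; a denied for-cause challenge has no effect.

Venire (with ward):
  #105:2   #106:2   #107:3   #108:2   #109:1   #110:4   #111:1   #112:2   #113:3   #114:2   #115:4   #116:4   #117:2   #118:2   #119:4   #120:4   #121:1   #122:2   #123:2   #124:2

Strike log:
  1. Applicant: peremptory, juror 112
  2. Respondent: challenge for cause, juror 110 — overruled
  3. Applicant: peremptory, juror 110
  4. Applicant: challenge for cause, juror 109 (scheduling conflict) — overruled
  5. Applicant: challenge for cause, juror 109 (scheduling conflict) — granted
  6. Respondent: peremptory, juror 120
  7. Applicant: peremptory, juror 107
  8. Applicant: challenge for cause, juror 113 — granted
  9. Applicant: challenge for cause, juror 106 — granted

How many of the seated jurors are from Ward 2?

Removed: #106, #107, #109, #110, #112, #113, #120.
Seated jurors 1–12: #105, #108, #111, #114, #115, #116, #117, #118, #119, #121, #122, #123.
Of those, in Ward 2: #105, #108, #114, #117, #118, #122, #123 → 7.

7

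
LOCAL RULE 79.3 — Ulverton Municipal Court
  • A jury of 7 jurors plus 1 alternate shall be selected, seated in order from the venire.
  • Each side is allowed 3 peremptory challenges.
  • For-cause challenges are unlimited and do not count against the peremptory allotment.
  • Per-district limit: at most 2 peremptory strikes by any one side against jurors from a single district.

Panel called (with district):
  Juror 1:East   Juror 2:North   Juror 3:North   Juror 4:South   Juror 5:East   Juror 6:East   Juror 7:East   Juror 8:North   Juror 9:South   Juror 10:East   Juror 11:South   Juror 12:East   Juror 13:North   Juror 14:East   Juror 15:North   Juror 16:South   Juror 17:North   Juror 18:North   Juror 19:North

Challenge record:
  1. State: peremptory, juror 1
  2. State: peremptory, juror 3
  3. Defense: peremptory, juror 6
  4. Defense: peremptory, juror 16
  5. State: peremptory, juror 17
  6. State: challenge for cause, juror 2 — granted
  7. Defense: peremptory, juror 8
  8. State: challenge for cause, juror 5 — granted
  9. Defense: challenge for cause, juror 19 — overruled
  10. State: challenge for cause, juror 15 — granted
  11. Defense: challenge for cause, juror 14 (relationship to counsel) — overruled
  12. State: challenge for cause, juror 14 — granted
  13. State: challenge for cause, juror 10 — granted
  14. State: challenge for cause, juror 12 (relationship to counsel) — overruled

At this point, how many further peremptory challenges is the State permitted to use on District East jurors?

0

State peremptories so far: #1, #3, #17 — 3 of 3 used, 0 left overall.
Against District East: #1 — 1 used; per-district cap 2 leaves 1.
Binding limit: min(0, 1) = 0.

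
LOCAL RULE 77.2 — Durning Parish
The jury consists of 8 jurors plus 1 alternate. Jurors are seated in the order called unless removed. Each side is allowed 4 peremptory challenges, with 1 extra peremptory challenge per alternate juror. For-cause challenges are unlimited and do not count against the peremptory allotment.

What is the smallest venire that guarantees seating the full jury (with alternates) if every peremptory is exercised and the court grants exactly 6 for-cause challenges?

Seats to fill: 8 + 1 alternates = 9.
Peremptories: 4 + 1×1 = 5 per side × 2 sides = 10.
For-cause removals: 6.
Minimum venire: 9 + 10 + 6 = 25.

25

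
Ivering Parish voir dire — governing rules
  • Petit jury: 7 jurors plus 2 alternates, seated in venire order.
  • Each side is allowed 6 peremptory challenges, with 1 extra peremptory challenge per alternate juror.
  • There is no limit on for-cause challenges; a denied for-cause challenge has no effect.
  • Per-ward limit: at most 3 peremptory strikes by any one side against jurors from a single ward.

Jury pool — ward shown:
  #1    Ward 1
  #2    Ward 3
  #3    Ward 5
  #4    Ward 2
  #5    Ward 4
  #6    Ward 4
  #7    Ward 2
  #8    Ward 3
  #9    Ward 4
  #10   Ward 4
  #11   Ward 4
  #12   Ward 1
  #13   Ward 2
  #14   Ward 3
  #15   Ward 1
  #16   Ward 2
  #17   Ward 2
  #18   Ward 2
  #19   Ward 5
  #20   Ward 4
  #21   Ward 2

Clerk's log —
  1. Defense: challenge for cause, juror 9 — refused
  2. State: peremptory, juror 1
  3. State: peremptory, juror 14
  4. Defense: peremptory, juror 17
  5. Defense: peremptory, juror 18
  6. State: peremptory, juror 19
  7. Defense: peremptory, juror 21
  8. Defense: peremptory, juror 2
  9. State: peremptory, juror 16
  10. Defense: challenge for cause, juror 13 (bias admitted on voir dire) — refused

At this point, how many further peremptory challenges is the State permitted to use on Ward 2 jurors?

2

State peremptories so far: #1, #14, #19, #16 — 4 of 8 used, 4 left overall.
Against Ward 2: #16 — 1 used; per-ward cap 3 leaves 2.
Binding limit: min(4, 2) = 2.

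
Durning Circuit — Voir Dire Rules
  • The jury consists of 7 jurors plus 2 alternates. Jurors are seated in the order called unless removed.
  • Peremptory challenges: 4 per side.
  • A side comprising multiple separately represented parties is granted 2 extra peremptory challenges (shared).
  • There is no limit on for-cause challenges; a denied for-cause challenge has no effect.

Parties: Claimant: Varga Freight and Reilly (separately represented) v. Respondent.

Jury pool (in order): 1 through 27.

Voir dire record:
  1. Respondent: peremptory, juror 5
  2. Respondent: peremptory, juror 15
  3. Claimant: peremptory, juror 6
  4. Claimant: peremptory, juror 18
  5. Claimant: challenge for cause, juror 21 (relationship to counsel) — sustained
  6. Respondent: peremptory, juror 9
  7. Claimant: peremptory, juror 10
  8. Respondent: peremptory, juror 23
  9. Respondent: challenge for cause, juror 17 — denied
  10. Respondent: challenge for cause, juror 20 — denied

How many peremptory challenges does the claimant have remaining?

Claimant allotment: 4 base + 2 multi-party = 6.
Claimant peremptories used: #6, #18, #10 — 3 (the for-cause on #21 doesn't count).
Remaining: 6 − 3 = 3.

3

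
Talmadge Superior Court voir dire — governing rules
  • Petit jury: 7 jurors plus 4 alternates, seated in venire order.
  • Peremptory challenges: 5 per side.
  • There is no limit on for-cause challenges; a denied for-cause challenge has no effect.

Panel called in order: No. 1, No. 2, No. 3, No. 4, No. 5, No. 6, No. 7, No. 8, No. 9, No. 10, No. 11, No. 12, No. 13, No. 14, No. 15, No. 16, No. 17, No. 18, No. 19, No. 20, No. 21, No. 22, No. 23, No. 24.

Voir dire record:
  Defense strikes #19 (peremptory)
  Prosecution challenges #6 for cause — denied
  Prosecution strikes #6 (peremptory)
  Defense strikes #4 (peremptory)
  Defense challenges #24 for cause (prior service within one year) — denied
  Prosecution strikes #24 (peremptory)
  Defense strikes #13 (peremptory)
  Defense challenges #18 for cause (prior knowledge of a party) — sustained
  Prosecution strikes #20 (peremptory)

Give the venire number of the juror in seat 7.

Removed: #4, #6, #13, #18, #19, #20, #24.
Seating in order: seats 1–7 → #1, #2, #3, #5, #7, #8, #9; alternates → #10, #11, #12, #14.
So seat 7 is #9.

9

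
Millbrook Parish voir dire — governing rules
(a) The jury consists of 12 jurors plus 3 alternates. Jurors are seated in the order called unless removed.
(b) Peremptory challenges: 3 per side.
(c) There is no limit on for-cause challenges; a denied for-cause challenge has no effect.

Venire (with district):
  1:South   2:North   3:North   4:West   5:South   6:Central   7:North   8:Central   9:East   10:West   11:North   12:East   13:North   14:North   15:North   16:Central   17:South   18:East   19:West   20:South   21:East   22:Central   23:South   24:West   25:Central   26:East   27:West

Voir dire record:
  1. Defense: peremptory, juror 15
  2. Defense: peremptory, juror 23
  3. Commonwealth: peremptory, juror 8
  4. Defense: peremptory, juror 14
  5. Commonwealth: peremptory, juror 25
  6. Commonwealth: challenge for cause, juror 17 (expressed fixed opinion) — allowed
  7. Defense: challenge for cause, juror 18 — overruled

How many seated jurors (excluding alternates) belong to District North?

5

Removed: #8, #14, #15, #17, #23, #25.
Seated jurors 1–12: #1, #2, #3, #4, #5, #6, #7, #9, #10, #11, #12, #13 (alternates #16, #18, #19 not counted).
Of those, in District North: #2, #3, #7, #11, #13 → 5.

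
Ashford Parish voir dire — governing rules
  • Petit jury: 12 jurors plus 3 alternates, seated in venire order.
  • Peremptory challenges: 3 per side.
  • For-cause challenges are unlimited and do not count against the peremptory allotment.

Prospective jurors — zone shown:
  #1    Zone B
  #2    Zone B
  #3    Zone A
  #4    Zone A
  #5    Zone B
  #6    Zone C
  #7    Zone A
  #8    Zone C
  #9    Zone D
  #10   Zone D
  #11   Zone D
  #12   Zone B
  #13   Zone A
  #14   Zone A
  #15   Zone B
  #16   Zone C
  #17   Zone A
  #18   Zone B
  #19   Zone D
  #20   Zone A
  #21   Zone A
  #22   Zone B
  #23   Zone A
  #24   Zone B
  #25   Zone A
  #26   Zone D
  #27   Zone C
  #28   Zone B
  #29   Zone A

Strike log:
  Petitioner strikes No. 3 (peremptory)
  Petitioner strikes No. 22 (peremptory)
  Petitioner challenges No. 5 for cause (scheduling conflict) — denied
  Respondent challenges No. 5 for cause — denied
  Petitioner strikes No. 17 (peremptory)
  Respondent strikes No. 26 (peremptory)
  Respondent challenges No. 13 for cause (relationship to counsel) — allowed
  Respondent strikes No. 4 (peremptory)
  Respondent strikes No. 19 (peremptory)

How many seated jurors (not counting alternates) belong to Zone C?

Removed: #3, #4, #13, #17, #19, #22, #26.
Seated jurors 1–12: #1, #2, #5, #6, #7, #8, #9, #10, #11, #12, #14, #15 (alternates #16, #18, #20 not counted).
Of those, in Zone C: #6, #8 → 2.

2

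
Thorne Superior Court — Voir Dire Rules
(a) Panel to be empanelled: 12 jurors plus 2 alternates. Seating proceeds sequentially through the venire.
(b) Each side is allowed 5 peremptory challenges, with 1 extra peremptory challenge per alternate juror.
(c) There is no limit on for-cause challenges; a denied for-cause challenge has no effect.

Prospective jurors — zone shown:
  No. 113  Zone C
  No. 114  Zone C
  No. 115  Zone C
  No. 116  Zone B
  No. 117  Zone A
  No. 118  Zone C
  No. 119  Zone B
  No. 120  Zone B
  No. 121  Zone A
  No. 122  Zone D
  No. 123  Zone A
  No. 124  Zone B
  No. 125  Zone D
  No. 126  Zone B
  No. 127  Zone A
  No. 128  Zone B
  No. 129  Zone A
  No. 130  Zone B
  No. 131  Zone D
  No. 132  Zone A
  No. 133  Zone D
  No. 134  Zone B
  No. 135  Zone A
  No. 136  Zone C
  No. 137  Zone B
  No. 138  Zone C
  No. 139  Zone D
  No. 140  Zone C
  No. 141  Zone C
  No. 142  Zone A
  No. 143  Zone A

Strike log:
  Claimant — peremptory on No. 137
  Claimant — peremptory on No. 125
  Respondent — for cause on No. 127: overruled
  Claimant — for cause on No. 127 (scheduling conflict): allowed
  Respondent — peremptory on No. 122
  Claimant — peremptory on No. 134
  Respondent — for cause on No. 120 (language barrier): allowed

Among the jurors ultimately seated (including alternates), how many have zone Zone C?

Removed: #120, #122, #125, #127, #134, #137.
Seated (14 incl. alternates): #113, #114, #115, #116, #117, #118, #119, #121, #123, #124, #126, #128, #129, #130.
Of those, in Zone C: #113, #114, #115, #118 → 4.

4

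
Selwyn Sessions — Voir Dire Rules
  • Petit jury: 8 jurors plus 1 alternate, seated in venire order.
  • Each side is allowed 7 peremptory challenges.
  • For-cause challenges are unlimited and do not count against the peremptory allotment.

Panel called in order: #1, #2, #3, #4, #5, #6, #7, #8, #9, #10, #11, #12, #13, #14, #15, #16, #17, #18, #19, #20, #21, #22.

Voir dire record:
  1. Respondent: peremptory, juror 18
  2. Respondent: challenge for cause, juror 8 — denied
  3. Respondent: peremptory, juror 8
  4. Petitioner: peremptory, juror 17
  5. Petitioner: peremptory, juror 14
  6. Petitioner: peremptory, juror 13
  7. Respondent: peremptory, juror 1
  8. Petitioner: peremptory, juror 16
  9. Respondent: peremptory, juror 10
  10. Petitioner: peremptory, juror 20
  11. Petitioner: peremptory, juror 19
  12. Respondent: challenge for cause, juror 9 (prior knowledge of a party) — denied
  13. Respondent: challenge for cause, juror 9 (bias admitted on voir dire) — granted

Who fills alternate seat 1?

Removed: #1, #8, #9, #10, #13, #14, #16, #17, #18, #19, #20.
Filling seats in venire order through position 9: #2, #3, #4, #5, #6, #7, #11, #12, #15.
So alternate 1 is #15.

15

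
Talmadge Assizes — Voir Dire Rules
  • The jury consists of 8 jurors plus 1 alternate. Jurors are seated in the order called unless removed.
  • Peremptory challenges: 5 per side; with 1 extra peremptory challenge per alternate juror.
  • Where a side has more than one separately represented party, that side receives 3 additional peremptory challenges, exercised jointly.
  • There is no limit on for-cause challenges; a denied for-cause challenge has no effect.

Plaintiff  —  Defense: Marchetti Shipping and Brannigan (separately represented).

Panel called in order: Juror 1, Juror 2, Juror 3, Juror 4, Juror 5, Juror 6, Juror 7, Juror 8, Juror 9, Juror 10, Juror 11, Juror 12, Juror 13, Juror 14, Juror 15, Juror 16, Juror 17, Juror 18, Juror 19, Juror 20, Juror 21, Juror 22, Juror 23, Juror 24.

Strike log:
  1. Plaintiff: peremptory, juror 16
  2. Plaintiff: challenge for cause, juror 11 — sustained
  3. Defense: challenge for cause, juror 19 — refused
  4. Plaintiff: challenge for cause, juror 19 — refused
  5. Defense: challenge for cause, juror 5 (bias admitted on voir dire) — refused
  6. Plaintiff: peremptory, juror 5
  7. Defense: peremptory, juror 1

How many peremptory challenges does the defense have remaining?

Defense allotment: 5 base + 1 × 1 alternate + 3 multi-party = 9.
Defense peremptories used: #1 — 1 (for-cause on #19, #5 don't count).
Remaining: 9 − 1 = 8.

8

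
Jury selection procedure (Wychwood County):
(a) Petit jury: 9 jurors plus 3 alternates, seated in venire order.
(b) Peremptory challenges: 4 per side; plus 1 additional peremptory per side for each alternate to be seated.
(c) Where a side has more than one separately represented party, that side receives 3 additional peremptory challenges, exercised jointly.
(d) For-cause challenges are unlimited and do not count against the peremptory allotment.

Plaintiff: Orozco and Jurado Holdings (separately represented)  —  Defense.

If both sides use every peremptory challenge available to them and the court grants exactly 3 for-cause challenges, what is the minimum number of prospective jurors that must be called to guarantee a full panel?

32

Seats to fill: 9 + 3 alternates = 12.
Peremptories — Plaintiff: 4 + 1×3 + 3 = 10; Defense: 4 + 1×3 = 7; total 17.
For-cause removals: 3.
Minimum venire: 12 + 17 + 3 = 32.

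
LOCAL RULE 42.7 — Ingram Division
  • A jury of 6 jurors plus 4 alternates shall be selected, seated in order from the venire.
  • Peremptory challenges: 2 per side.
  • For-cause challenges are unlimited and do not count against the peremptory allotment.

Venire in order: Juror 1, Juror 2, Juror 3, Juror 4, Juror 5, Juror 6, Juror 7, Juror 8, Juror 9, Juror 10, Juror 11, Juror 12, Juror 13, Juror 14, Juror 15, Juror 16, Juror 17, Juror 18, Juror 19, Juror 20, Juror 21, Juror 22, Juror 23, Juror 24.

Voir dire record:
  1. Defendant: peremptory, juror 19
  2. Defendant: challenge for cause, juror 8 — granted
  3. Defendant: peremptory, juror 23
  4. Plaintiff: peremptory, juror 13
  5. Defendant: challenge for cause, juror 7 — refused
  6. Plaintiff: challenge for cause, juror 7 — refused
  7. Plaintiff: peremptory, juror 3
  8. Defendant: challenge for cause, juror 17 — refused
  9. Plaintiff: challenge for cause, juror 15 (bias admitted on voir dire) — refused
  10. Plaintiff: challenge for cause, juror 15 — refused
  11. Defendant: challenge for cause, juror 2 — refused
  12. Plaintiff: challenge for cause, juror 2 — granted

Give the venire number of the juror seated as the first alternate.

Removed: #2, #3, #8, #13, #19, #23. (#7, #15, #17 stay — for-cause denied.)
Seating in order: seats 1–6 → #1, #4, #5, #6, #7, #9; alternates → #10, #11, #12, #14.
So alternate 1 is #10.

10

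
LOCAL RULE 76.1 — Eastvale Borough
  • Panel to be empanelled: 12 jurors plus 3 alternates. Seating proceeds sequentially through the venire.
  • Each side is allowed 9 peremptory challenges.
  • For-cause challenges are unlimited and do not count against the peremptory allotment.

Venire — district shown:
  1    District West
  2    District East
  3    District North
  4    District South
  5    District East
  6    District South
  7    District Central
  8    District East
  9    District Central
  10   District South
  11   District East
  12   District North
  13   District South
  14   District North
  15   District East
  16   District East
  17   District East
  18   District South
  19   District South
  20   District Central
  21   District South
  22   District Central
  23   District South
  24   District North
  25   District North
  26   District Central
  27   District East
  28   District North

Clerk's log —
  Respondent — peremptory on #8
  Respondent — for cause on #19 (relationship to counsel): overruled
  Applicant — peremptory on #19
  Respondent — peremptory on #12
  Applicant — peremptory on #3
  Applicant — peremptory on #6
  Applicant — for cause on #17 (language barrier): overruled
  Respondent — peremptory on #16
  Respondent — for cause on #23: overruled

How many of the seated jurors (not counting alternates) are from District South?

3

Removed: #3, #6, #8, #12, #16, #19.
Seated jurors 1–12: #1, #2, #4, #5, #7, #9, #10, #11, #13, #14, #15, #17 (alternates #18, #20, #21 not counted).
Of those, in District South: #4, #10, #13 → 3.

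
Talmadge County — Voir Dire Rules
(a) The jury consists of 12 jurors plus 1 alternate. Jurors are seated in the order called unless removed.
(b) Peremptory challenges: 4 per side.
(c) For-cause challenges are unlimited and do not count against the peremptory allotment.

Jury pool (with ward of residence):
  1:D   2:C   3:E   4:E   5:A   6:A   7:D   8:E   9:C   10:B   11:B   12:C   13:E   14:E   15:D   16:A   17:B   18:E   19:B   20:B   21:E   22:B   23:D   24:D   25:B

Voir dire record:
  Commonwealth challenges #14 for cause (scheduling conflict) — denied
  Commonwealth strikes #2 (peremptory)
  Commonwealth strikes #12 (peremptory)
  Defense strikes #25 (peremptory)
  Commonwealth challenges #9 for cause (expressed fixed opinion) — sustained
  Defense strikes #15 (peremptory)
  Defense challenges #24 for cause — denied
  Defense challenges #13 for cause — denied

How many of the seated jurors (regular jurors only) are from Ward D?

2

Removed: #2, #9, #12, #15, #25.
Seated jurors 1–12: #1, #3, #4, #5, #6, #7, #8, #10, #11, #13, #14, #16 (alternates #17 not counted).
Of those, in Ward D: #1, #7 → 2.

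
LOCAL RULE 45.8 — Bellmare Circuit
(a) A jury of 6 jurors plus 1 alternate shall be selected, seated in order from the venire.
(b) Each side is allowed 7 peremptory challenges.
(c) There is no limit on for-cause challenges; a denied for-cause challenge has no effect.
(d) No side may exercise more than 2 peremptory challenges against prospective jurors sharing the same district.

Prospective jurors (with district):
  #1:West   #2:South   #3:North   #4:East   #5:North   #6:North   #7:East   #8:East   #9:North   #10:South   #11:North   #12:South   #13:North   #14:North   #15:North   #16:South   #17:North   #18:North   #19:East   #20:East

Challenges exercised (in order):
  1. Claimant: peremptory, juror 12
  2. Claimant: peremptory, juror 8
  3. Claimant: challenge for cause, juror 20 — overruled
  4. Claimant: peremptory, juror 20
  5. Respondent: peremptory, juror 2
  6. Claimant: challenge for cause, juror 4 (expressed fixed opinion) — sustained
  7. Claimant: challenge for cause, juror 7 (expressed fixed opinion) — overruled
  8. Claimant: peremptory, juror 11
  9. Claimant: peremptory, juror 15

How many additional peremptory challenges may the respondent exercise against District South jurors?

1

Respondent peremptories so far: #2 — 1 of 7 used, 6 left overall.
Against District South: #2 — 1 used; per-district cap 2 leaves 1.
Binding limit: min(6, 1) = 1.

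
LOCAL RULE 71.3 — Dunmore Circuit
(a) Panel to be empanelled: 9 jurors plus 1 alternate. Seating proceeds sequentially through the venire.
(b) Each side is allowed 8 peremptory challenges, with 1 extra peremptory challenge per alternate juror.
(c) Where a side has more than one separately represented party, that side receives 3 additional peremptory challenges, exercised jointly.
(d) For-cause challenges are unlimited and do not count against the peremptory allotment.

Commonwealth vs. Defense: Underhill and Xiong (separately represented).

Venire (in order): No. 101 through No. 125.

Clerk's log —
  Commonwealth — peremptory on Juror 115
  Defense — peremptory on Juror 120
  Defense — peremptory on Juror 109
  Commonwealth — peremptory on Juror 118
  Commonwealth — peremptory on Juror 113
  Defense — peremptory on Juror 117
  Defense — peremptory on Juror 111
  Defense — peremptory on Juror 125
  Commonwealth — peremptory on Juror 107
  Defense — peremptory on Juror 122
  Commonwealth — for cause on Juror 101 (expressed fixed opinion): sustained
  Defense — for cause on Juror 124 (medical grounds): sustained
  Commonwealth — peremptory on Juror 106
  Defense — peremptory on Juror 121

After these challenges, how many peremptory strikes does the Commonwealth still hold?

Commonwealth allotment: 8 base + 1 × 1 alternate = 9.
Commonwealth peremptories used: #115, #118, #113, #107, #106 — 5 (the for-cause on #101 doesn't count).
Remaining: 9 − 5 = 4.

4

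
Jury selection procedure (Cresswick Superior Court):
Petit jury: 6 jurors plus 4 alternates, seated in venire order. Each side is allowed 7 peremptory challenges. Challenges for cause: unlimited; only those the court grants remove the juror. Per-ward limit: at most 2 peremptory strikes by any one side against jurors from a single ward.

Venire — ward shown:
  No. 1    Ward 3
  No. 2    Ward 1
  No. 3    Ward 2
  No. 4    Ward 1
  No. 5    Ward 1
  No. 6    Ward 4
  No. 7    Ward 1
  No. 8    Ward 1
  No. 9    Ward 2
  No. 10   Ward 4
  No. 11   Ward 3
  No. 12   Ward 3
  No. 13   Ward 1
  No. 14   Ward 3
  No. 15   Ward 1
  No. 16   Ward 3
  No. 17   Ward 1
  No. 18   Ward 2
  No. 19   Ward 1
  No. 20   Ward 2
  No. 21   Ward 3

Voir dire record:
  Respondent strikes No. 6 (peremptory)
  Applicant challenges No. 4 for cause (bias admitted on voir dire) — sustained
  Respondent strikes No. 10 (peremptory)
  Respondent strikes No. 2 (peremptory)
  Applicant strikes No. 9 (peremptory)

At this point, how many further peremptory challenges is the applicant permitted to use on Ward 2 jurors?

Applicant peremptories so far: #9 — 1 of 7 used, 6 left overall.
Against Ward 2: #9 — 1 used; per-ward cap 2 leaves 1.
Binding limit: min(6, 1) = 1.

1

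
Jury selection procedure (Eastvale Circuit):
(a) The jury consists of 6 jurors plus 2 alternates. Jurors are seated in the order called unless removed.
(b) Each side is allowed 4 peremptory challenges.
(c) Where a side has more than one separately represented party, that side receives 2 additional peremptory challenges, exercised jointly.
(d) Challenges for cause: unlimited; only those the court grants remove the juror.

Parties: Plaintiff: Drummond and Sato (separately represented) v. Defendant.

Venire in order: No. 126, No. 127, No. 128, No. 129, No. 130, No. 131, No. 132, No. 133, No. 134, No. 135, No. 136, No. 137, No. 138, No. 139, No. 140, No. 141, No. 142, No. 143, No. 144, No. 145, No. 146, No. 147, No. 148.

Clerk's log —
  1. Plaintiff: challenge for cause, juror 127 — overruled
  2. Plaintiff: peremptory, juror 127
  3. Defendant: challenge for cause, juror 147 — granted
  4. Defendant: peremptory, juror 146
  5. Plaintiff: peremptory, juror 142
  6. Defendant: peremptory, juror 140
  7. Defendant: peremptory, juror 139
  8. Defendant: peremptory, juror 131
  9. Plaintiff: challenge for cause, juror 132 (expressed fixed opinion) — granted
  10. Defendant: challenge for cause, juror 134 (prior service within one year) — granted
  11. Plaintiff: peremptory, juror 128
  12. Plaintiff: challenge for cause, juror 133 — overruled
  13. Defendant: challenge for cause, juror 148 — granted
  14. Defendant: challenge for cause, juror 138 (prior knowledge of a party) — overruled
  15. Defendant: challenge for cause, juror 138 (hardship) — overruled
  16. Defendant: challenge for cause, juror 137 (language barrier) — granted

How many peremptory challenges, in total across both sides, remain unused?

Plaintiff allotment: 4 base + 2 multi-party = 6. Defendant allotment: 4.
Plaintiff peremptories used: #127, #142, #128 — 3 (for-cause on #127, #132, #133 don't count).
Defendant peremptories used: #146, #140, #139, #131 — 4 (for-cause on #147, #134, #148, #138, #138, #137 don't count).
Remaining: (6 − 3) + (4 − 4) = 3.

3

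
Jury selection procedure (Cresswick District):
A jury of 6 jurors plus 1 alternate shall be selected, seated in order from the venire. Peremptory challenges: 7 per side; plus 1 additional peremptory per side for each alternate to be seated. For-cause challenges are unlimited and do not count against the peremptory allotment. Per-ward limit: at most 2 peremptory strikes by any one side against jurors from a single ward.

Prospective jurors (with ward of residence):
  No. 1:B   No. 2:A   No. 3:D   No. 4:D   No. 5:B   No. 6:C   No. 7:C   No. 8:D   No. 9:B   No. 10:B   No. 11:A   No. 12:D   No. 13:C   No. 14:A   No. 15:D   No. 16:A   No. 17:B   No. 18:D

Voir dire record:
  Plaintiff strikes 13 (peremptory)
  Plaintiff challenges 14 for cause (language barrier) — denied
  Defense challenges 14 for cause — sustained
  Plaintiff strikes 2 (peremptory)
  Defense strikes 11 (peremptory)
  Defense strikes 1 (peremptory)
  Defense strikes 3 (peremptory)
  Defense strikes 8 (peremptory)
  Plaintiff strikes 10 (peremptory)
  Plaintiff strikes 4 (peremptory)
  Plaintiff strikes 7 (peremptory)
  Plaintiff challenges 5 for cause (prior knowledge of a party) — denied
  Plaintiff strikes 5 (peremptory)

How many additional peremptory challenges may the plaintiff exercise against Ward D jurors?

1

Plaintiff peremptories so far: #13, #2, #10, #4, #7, #5 — 6 of 8 used, 2 left overall.
Against Ward D: #4 — 1 used; per-ward cap 2 leaves 1.
Binding limit: min(2, 1) = 1.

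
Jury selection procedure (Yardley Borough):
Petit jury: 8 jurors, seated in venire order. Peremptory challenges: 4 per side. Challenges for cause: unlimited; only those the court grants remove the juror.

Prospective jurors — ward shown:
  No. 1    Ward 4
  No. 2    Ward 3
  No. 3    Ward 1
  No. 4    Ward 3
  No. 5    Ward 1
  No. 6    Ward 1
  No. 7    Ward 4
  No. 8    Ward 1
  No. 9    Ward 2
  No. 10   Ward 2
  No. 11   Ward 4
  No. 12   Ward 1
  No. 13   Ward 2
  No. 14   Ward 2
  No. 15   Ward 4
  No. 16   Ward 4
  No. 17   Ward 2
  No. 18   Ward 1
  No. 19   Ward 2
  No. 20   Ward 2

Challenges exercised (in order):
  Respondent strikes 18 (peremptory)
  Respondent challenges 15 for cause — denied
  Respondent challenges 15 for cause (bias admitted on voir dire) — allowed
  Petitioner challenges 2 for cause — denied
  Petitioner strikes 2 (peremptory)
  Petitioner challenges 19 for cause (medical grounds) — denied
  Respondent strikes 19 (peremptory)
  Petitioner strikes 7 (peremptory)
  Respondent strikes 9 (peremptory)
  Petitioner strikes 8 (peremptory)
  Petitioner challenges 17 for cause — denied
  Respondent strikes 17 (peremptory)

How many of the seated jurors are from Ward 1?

Removed: #2, #7, #8, #9, #15, #17, #18, #19.
Seated jurors 1–8: #1, #3, #4, #5, #6, #10, #11, #12.
Of those, in Ward 1: #3, #5, #6, #12 → 4.

4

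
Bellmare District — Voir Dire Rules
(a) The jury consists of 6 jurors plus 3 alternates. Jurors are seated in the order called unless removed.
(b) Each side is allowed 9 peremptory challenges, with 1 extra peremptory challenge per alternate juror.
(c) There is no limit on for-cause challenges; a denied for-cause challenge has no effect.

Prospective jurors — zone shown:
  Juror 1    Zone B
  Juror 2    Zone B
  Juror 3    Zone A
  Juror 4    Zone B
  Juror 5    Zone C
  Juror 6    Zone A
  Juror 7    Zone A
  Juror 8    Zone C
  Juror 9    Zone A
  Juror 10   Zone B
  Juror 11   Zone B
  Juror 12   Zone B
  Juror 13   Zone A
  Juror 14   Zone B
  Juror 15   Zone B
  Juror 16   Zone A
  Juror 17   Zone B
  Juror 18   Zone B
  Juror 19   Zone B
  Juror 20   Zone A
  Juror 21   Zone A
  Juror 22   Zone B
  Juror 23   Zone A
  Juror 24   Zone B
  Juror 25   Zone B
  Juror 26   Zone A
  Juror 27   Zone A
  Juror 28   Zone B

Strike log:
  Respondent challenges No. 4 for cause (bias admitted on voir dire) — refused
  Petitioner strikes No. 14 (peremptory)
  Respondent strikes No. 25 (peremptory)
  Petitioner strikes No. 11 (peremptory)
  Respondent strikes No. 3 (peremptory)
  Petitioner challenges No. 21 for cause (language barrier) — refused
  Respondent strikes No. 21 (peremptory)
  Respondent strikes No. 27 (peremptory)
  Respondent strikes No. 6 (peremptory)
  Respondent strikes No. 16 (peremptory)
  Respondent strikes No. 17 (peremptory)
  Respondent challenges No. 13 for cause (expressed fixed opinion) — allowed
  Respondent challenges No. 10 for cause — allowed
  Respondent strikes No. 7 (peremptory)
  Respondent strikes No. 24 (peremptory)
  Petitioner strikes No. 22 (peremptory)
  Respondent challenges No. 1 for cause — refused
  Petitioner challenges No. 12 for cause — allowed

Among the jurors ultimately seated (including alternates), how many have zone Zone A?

Removed: #3, #6, #7, #10, #11, #12, #13, #14, #16, #17, #21, #22, #24, #25, #27.
Seated (9 incl. alternates): #1, #2, #4, #5, #8, #9, #15, #18, #19.
Of those, in Zone A: #9 → 1.

1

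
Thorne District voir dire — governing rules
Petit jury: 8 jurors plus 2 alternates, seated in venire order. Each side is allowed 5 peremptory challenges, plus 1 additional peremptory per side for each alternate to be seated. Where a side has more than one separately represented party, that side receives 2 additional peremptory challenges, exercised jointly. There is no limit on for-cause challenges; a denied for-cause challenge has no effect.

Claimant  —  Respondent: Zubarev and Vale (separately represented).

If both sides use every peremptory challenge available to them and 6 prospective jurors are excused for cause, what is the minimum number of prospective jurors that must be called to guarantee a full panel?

32

Seats to fill: 8 + 2 alternates = 10.
Peremptories — Claimant: 5 + 1×2 = 7; Respondent: 5 + 1×2 + 2 = 9; total 16.
For-cause removals: 6.
Minimum venire: 10 + 16 + 6 = 32.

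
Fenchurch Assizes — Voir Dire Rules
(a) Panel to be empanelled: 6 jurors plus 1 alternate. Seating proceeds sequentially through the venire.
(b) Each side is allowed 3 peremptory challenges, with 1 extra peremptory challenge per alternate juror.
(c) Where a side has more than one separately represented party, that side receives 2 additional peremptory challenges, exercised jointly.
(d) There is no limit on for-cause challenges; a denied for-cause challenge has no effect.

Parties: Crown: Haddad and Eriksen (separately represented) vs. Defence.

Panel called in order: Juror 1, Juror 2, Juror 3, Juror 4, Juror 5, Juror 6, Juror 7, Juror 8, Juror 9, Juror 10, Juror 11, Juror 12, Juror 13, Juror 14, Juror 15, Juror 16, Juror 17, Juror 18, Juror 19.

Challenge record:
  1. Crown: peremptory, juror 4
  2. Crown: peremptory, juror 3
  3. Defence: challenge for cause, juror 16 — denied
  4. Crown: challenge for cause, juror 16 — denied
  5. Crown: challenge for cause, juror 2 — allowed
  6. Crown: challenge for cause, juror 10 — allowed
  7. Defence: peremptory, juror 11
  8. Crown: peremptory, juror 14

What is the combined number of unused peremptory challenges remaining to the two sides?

6

Crown allotment: 3 base + 1 × 1 alternate + 2 multi-party = 6. Defence allotment: 3 base + 1 × 1 alternate = 4.
Crown peremptories used: #4, #3, #14 — 3 (for-cause on #16, #2, #10 don't count).
Defence peremptories used: #11 — 1 (the for-cause on #16 doesn't count).
Remaining: (6 − 3) + (4 − 1) = 6.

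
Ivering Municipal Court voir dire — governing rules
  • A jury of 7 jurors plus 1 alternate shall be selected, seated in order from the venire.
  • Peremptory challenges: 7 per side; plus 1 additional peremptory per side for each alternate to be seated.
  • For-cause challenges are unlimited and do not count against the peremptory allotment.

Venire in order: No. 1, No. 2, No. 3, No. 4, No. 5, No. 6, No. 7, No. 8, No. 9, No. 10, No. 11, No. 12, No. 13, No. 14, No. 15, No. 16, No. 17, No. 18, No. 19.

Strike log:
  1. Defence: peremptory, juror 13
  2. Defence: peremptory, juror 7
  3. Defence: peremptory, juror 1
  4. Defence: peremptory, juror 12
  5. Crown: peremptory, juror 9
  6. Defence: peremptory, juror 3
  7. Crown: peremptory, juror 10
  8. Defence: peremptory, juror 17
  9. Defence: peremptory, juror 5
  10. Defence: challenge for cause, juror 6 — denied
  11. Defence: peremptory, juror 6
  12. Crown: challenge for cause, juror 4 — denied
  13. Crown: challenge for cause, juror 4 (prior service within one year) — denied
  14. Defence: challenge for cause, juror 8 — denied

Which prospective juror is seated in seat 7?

Removed: #1, #3, #5, #6, #7, #9, #10, #12, #13, #17. (#4, #8 stay — for-cause denied.)
Seating in order: seats 1–7 → #2, #4, #8, #11, #14, #15, #16; alternates → #18.
So seat 7 is #16.

16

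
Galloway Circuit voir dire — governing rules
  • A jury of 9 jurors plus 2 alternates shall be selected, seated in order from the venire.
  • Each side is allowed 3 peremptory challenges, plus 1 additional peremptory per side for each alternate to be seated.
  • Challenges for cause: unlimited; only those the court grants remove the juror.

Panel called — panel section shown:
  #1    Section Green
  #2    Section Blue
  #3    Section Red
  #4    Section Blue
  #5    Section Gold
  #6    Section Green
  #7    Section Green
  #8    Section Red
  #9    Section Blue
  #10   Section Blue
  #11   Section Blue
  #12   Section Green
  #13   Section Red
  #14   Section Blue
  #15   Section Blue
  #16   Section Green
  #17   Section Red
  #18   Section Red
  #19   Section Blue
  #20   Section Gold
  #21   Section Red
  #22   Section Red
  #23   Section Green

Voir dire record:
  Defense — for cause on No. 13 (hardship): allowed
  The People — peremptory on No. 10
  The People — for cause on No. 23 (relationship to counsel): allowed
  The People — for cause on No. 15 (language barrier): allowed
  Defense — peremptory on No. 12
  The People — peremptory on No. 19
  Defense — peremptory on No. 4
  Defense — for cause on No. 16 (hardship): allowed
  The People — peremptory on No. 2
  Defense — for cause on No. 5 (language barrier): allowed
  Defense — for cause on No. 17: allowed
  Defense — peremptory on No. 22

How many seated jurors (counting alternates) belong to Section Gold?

1

Removed: #2, #4, #5, #10, #12, #13, #15, #16, #17, #19, #22, #23.
Seated (11 incl. alternates): #1, #3, #6, #7, #8, #9, #11, #14, #18, #20, #21.
Of those, in Section Gold: #20 → 1.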